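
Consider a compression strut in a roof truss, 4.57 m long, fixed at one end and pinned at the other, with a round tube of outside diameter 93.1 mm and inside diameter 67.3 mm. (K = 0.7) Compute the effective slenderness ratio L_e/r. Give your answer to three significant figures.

λ ≈ 111

d_o = 93.1 mm, d_i = 67.3 mm
I = π(d_o⁴ − d_i⁴)/64 = π(93.1⁴ − 67.30⁴)/64 = 2.681×10^6 mm⁴
A = 3.250×10^3 mm²;  r_min = √(I/A) = √(2.681×10^6/3.250×10^3) = 28.72 mm
L_e = K·L = 0.7 × 4.57 m = 3.199 m = 3199.0 mm
λ = L_e / r_min = 3199.0 / 28.72 = 111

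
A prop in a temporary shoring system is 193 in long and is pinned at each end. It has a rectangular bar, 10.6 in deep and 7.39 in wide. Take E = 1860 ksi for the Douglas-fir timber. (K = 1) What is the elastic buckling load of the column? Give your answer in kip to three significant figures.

Buckling occurs about the weak axis: I_min = h·b³/12 with b = 7.39 in (the shorter side).
I_min = 10.6×7.39³/12 = 356.5 in⁴
Effective length L_e = K·L = 1 × 193 = 193.0 in
P_cr = π²EI / L_e² = π² × 1860×10³ × 356.5 / 193.0² = 1.757×10^5 lb

P_cr ≈ 176 kip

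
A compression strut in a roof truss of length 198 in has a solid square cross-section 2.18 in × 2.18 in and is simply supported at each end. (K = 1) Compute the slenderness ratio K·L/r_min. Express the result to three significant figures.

λ ≈ 315

For a square r = a/√12 = 2.18/√12 = 0.6293 in
L_e = K·L = 1 × 198 = 198.0 in
λ = L_e / r_min = 198.00 / 0.6293 = 315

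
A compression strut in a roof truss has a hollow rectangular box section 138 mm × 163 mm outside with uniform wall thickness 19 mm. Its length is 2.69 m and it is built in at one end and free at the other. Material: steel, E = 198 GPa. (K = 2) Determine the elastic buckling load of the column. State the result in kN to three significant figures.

Inner dimensions: h_i = 163 − 2×19 = 125.0 mm, b_i = 138 − 2×19 = 100.0 mm
Weak-axis I_min = (h_o·b_o³ − h_i·b_i³)/12 with b_o = 138, b_i = 100.0 mm (shorter outer/inner sides).
I_min = (163×138³ − 125.0×100.0³)/12 = 2.528×10^7 mm⁴
I = 2.528×10^7 mm⁴ = 2.528×10^-5 m⁴
Effective length L_e = K·L = 2 × 2.69 = 5.380 m
P_cr = π²EI / L_e² = π² × 198×10⁹ × 2.528×10^-5 / 5.380² = 1.707×10^6 N

P_cr ≈ 1710 kN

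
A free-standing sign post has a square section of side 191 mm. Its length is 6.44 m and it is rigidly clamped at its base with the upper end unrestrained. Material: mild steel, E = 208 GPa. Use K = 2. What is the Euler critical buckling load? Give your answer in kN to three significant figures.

P_cr ≈ 1370 kN

I = a⁴/12 = 191⁴/12 = 1.109×10^8 mm⁴
I = 1.109×10^8 mm⁴ = 1.109×10^-4 m⁴
Effective length L_e = K·L = 2 × 6.44 = 12.88 m
P_cr = π²EI / L_e² = π² × 208×10⁹ × 1.109×10^-4 / 12.88² = 1.372×10^6 N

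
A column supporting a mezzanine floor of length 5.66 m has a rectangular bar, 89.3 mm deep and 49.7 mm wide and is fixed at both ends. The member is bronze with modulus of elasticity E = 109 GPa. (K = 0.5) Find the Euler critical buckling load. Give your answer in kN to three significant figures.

Buckling occurs about the weak axis: I_min = h·b³/12 with b = 49.7 mm (the shorter side).
I_min = 89.3×49.7³/12 = 9.136×10^5 mm⁴
I = 9.136×10^5 mm⁴ = 9.136×10^-7 m⁴
Effective length L_e = K·L = 0.5 × 5.66 = 2.830 m
P_cr = π²EI / L_e² = π² × 109×10⁹ × 9.136×10^-7 / 2.830² = 1.227×10^5 N

P_cr ≈ 123 kN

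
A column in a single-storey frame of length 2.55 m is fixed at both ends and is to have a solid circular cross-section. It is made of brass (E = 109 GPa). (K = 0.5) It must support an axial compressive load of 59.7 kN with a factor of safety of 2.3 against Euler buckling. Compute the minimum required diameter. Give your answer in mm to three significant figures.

d ≈ 45.3 mm

Required P_cr = n·P = 2.3 × 59.7 = 137.3 kN
L_e = K·L = 0.5 × 2.55 = 1.275 m
Required I = P_cr·L_e²/(π²E) = 1.373×10^5 × 1.275² / (π² × 1.09×10^11) = 2.075×10^-7 m⁴
I_req = 2.075×10^5 mm⁴
Solid circle: I = πd⁴/64  ⇒  d = (64I/π)^(1/4) = (64×2.075×10^5/π)^(1/4) = 45.3 mm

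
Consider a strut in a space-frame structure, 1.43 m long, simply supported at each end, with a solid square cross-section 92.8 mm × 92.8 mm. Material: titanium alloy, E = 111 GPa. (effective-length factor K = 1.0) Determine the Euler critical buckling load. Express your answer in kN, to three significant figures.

I = a⁴/12 = 92.8⁴/12 = 6.180×10^6 mm⁴
I = 6.180×10^6 mm⁴ = 6.180×10^-6 m⁴
Effective length L_e = K·L = 1 × 1.43 = 1.430 m
P_cr = π²EI / L_e² = π² × 111×10⁹ × 6.180×10^-6 / 1.430² = 3.311×10^6 N

P_cr ≈ 3310 kN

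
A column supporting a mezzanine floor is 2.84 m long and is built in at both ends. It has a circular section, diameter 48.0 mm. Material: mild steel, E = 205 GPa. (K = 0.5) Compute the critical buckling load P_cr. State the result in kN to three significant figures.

P_cr ≈ 261 kN

I = πd⁴/64 = π×48.0⁴/64 = 2.606×10^5 mm⁴
I = 2.606×10^5 mm⁴ = 2.606×10^-7 m⁴
Effective length L_e = K·L = 0.5 × 2.84 = 1.420 m
P_cr = π²EI / L_e² = π² × 205×10⁹ × 2.606×10^-7 / 1.420² = 2.615×10^5 N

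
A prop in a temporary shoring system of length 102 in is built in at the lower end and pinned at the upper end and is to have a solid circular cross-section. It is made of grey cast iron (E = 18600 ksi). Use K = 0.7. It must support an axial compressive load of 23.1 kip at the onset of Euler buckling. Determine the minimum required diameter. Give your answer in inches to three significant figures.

L_e = K·L = 0.7 × 102 = 71.40 in
Required I = P_cr·L_e²/(π²E) = 2.310×10^4 × 71.40² / (π² × 1.86×10^7) = 0.6415 in⁴
Solid circle: I = πd⁴/64  ⇒  d = (64I/π)^(1/4) = (64×0.6415/π)^(1/4) = 1.90 in

d ≈ 1.90 in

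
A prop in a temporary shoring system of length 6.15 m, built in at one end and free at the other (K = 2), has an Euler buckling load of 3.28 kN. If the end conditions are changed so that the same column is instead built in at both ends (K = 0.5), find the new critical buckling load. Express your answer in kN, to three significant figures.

P_cr ≈ 52.5 kN

P_cr ∝ 1/K², so P_cr,new = P_cr,old × (K_old/K_new)² = 3.28 × (2/0.5)²
= 3.28 × 16.00 = 52.5 kN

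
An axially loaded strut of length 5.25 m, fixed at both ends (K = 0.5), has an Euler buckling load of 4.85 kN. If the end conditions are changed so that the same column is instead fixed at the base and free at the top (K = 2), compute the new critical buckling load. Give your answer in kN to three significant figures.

P_cr ∝ 1/K², so P_cr,new = P_cr,old × (K_old/K_new)² = 4.85 × (0.5/2)²
= 4.85 × 0.06250 = 0.303 kN

P_cr ≈ 0.303 kN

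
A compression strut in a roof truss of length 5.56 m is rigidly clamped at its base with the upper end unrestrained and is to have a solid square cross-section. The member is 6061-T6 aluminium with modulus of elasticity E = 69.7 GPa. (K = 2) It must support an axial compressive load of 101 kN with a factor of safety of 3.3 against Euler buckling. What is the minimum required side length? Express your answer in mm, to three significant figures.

Required P_cr = n·P = 3.3 × 101 = 333.3 kN
L_e = K·L = 2 × 5.56 = 11.12 m
Required I = P_cr·L_e²/(π²E) = 3.333×10^5 × 11.12² / (π² × 6.97×10^10) = 5.991×10^-5 m⁴
I_req = 5.991×10^7 mm⁴
Solid square: I = a⁴/12  ⇒  a = (12I)^(1/4) = (12×5.991×10^7)^(1/4) = 164 mm

a ≈ 164 mm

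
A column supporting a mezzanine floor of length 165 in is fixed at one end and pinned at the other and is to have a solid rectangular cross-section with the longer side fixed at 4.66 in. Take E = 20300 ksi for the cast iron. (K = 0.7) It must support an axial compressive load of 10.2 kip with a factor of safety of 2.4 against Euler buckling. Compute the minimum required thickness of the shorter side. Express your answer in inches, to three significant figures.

Required P_cr = n·P = 2.4 × 10.2 = 24.48 kip
L_e = K·L = 0.7 × 165 = 115.5 in
Required I = P_cr·L_e²/(π²E) = 2.448×10^4 × 115.5² / (π² × 2.03×10^7) = 1.630 in⁴
Rectangle, weak axis: I_min = h·b³/12 with h = 4.66 in fixed  ⇒  b = (12I/h)^(1/3) = 1.61 in

b ≈ 1.61 in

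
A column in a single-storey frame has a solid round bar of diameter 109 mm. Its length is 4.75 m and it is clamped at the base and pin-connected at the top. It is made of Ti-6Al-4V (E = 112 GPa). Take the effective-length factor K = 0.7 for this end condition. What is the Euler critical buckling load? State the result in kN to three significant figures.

I = πd⁴/64 = π×109⁴/64 = 6.929×10^6 mm⁴
I = 6.929×10^6 mm⁴ = 6.929×10^-6 m⁴
Effective length L_e = K·L = 0.7 × 4.75 = 3.325 m
P_cr = π²EI / L_e² = π² × 112×10⁹ × 6.929×10^-6 / 3.325² = 6.928×10^5 N

P_cr ≈ 693 kN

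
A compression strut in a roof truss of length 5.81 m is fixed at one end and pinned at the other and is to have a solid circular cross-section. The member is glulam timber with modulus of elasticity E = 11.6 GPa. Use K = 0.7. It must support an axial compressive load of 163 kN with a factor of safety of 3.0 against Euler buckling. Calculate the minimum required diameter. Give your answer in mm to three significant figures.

d ≈ 195 mm

Required P_cr = n·P = 3.0 × 163 = 489.0 kN
L_e = K·L = 0.7 × 5.81 = 4.067 m
Required I = P_cr·L_e²/(π²E) = 4.890×10^5 × 4.067² / (π² × 1.16×10^10) = 7.065×10^-5 m⁴
I_req = 7.065×10^7 mm⁴
Solid circle: I = πd⁴/64  ⇒  d = (64I/π)^(1/4) = (64×7.065×10^7/π)^(1/4) = 195 mm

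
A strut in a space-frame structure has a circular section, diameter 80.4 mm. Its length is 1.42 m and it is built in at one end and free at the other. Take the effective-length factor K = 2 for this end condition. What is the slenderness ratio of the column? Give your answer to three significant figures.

I = πd⁴/64 = π×80.4⁴/64 = 2.051×10^6 mm⁴
A = 5.077×10^3 mm²;  r_min = √(I/A) = √(2.051×10^6/5.077×10^3) = 20.10 mm
L_e = K·L = 2 × 1.42 m = 2.840 m = 2840.0 mm
λ = L_e / r_min = 2840.0 / 20.10 = 141

λ ≈ 141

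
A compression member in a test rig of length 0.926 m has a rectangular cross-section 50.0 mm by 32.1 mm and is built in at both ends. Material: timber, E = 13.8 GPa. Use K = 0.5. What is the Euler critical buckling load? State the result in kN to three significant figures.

Buckling occurs about the weak axis: I_min = h·b³/12 with b = 32.1 mm (the shorter side).
I_min = 50.0×32.1³/12 = 1.378×10^5 mm⁴
I = 1.378×10^5 mm⁴ = 1.378×10^-7 m⁴
Effective length L_e = K·L = 0.5 × 0.926 = 0.4630 m
P_cr = π²EI / L_e² = π² × 13.8×10⁹ × 1.378×10^-7 / 0.4630² = 8.756×10^4 N

P_cr ≈ 87.6 kN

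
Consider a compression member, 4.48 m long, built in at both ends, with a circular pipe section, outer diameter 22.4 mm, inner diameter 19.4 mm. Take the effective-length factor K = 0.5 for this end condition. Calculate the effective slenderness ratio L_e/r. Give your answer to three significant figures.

λ ≈ 302

d_o = 22.4 mm, d_i = 19.4 mm
I = π(d_o⁴ − d_i⁴)/64 = π(22.4⁴ − 19.40⁴)/64 = 5.405×10^3 mm⁴
A = 98.49 mm²;  r_min = √(I/A) = √(5.405×10^3/98.49) = 7.408 mm
L_e = K·L = 0.5 × 4.48 m = 2.240 m = 2240.0 mm
λ = L_e / r_min = 2240.0 / 7.408 = 302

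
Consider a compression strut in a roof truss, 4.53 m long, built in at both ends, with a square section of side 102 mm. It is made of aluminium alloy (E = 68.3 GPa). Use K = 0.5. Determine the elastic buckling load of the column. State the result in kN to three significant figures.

I = a⁴/12 = 102⁴/12 = 9.020×10^6 mm⁴
I = 9.020×10^6 mm⁴ = 9.020×10^-6 m⁴
Effective length L_e = K·L = 0.5 × 4.53 = 2.265 m
P_cr = π²EI / L_e² = π² × 68.3×10⁹ × 9.020×10^-6 / 2.265² = 1.185×10^6 N

P_cr ≈ 1190 kN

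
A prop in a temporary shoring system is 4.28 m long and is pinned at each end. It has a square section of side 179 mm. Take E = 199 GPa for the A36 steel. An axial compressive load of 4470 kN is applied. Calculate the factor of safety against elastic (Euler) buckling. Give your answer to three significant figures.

I = a⁴/12 = 179⁴/12 = 8.555×10^7 mm⁴
I = 8.555×10^7 mm⁴ = 8.555×10^-5 m⁴
Effective length L_e = K·L = 1 × 4.28 = 4.280 m
P_cr = π²EI / L_e² = π² × 199×10⁹ × 8.555×10^-5 / 4.280² = 9.173×10^6 N
Factor of safety n = P_cr / P = 9172.7 / 4470 = 2.05

n ≈ 2.05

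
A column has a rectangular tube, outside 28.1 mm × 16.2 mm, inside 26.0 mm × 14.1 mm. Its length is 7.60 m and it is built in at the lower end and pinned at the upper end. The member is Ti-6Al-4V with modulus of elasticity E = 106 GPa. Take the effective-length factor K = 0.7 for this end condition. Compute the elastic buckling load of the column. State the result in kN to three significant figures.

P_cr ≈ 0.143 kN

Weak-axis I_min = (h_o·b_o³ − h_i·b_i³)/12 with b_o = 16.2, b_i = 14.10 mm (shorter outer/inner sides).
I_min = (28.1×16.2³ − 26.00×14.10³)/12 = 3.882×10^3 mm⁴
I = 3.882×10^3 mm⁴ = 3.882×10^-9 m⁴
Effective length L_e = K·L = 0.7 × 7.60 = 5.320 m
P_cr = π²EI / L_e² = π² × 106×10⁹ × 3.882×10^-9 / 5.320² = 143.5 N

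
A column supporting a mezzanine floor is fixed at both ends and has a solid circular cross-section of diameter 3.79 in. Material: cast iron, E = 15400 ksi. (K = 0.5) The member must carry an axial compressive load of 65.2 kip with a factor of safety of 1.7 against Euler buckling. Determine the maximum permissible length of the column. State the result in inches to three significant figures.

L_max ≈ 236 in

I = πd⁴/64 = π×3.79⁴/64 = 10.13 in⁴
Required critical load P_cr = n·P = 1.7 × 65.2 = 110.8 kip = 1.108×10^5 lb
From P_cr = π²EI/(K·L)²:  L = (1/K)·√(π²EI/P_cr) = (1/0.5)·√(π²×1.54×10^7×10.13/1.108×10^5)
L = 236 in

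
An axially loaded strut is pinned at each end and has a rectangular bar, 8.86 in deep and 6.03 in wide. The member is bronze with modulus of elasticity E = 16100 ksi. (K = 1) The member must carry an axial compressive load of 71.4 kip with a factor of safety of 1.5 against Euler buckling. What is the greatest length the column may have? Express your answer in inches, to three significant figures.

L_max ≈ 490 in

Buckling occurs about the weak axis: I_min = h·b³/12 with b = 6.03 in (the shorter side).
I_min = 8.86×6.03³/12 = 161.9 in⁴
Required critical load P_cr = n·P = 1.5 × 71.4 = 107.1 kip = 1.071×10^5 lb
From P_cr = π²EI/(K·L)²:  L = (1/K)·√(π²EI/P_cr) = (1/1)·√(π²×1.61×10^7×161.9/1.071×10^5)
L = 490 in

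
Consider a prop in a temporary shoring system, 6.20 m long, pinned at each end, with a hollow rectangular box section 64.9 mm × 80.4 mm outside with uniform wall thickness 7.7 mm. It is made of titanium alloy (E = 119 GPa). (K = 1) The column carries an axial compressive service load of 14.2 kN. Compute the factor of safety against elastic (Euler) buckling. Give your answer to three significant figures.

n ≈ 2.53

Inner dimensions: h_i = 80.4 − 2×7.7 = 65.00 mm, b_i = 64.9 − 2×7.7 = 49.50 mm
Weak-axis I_min = (h_o·b_o³ − h_i·b_i³)/12 with b_o = 64.9, b_i = 49.50 mm (shorter outer/inner sides).
I_min = (80.4×64.9³ − 65.00×49.50³)/12 = 1.175×10^6 mm⁴
I = 1.175×10^6 mm⁴ = 1.175×10^-6 m⁴
Effective length L_e = K·L = 1 × 6.20 = 6.200 m
P_cr = π²EI / L_e² = π² × 119×10⁹ × 1.175×10^-6 / 6.200² = 3.589×10^4 N
Factor of safety n = P_cr / P = 35.886 / 14.2 = 2.53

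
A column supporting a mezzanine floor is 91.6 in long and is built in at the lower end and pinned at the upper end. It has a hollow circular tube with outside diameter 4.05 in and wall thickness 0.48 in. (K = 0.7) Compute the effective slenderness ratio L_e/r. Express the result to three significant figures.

λ ≈ 50.3

Inner diameter d_i = 4.05 − 2×0.48 = 3.090 in
I = π(d_o⁴ − d_i⁴)/64 = π(4.05⁴ − 3.090⁴)/64 = 8.731 in⁴
A = 5.383 in²;  r_min = √(I/A) = √(8.731/5.383) = 1.274 in
L_e = K·L = 0.7 × 91.6 = 64.12 in
λ = L_e / r_min = 64.120 / 1.274 = 50.3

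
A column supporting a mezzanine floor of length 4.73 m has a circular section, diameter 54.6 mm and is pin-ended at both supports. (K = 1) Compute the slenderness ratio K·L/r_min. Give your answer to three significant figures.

For a solid circle r = d/4 = 54.6/4 = 13.65 mm
L_e = K·L = 1 × 4.73 m = 4.730 m = 4730.0 mm
λ = L_e / r_min = 4730.0 / 13.65 = 347

λ ≈ 347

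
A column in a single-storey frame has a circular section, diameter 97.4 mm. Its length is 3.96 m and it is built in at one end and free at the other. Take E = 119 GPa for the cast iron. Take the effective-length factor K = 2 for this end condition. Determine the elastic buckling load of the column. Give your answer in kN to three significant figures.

I = πd⁴/64 = π×97.4⁴/64 = 4.418×10^6 mm⁴
I = 4.418×10^6 mm⁴ = 4.418×10^-6 m⁴
Effective length L_e = K·L = 2 × 3.96 = 7.920 m
P_cr = π²EI / L_e² = π² × 119×10⁹ × 4.418×10^-6 / 7.920² = 8.272×10^4 N

P_cr ≈ 82.7 kN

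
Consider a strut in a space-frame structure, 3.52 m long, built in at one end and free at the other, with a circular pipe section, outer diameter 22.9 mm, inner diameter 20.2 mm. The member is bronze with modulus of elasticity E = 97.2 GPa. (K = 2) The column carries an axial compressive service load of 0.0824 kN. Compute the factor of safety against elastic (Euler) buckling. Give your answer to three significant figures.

n ≈ 1.25

d_o = 22.9 mm, d_i = 20.2 mm
I = π(d_o⁴ − d_i⁴)/64 = π(22.9⁴ − 20.20⁴)/64 = 5.326×10^3 mm⁴
I = 5.326×10^3 mm⁴ = 5.326×10^-9 m⁴
Effective length L_e = K·L = 2 × 3.52 = 7.040 m
P_cr = π²EI / L_e² = π² × 97.2×10⁹ × 5.326×10^-9 / 7.040² = 103.1 N
Factor of safety n = P_cr / P = 0.10310 / 0.0824 = 1.25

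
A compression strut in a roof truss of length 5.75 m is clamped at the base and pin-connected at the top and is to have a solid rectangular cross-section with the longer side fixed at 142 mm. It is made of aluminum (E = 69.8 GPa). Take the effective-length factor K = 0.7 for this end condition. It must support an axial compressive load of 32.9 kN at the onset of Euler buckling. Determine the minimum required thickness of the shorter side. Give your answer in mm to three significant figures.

L_e = K·L = 0.7 × 5.75 = 4.025 m
Required I = P_cr·L_e²/(π²E) = 3.290×10^4 × 4.025² / (π² × 6.98×10^10) = 7.737×10^-7 m⁴
I_req = 7.737×10^5 mm⁴
Rectangle, weak axis: I_min = h·b³/12 with h = 142 mm fixed  ⇒  b = (12I/h)^(1/3) = 40.3 mm

b ≈ 40.3 mm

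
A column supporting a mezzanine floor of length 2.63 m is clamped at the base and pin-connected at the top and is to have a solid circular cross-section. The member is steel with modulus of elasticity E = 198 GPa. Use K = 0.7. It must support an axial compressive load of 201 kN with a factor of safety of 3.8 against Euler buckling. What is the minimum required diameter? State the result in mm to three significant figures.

d ≈ 72.1 mm

Required P_cr = n·P = 3.8 × 201 = 763.8 kN
L_e = K·L = 0.7 × 2.63 = 1.841 m
Required I = P_cr·L_e²/(π²E) = 7.638×10^5 × 1.841² / (π² × 1.98×10^11) = 1.325×10^-6 m⁴
I_req = 1.325×10^6 mm⁴
Solid circle: I = πd⁴/64  ⇒  d = (64I/π)^(1/4) = (64×1.325×10^6/π)^(1/4) = 72.1 mm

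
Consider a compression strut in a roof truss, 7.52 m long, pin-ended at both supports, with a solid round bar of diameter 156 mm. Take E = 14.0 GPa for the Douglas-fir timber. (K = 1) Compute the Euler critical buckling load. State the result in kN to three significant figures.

I = πd⁴/64 = π×156⁴/64 = 2.907×10^7 mm⁴
I = 2.907×10^7 mm⁴ = 2.907×10^-5 m⁴
Effective length L_e = K·L = 1 × 7.52 = 7.520 m
P_cr = π²EI / L_e² = π² × 14.0×10⁹ × 2.907×10^-5 / 7.520² = 7.103×10^4 N

P_cr ≈ 71.0 kN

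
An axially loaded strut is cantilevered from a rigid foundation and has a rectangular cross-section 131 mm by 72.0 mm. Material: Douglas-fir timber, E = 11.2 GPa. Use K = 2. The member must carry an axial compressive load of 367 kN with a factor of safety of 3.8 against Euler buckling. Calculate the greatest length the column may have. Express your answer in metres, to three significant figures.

Buckling occurs about the weak axis: I_min = h·b³/12 with b = 72.0 mm (the shorter side).
I_min = 131×72.0³/12 = 4.075×10^6 mm⁴
I = 4.075×10^-6 m⁴
Required critical load P_cr = n·P = 3.8 × 367 = 1395 kN = 1.395×10^6 N
From P_cr = π²EI/(K·L)²:  L = (1/K)·√(π²EI/P_cr) = (1/2)·√(π²×1.12×10^10×4.075×10^-6/1.395×10^6)
L = 0.284 m

L_max ≈ 0.284 m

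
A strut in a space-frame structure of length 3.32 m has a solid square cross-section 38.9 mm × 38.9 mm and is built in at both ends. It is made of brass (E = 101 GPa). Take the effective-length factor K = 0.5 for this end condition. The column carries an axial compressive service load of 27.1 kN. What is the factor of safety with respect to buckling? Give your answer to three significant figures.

n ≈ 2.55

I = a⁴/12 = 38.9⁴/12 = 1.908×10^5 mm⁴
I = 1.908×10^5 mm⁴ = 1.908×10^-7 m⁴
Effective length L_e = K·L = 0.5 × 3.32 = 1.660 m
P_cr = π²EI / L_e² = π² × 101×10⁹ × 1.908×10^-7 / 1.660² = 6.903×10^4 N
Factor of safety n = P_cr / P = 69.027 / 27.1 = 2.55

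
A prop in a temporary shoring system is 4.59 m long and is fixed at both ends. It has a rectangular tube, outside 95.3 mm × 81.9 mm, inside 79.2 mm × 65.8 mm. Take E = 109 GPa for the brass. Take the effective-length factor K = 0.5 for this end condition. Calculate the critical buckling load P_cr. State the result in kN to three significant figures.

P_cr ≈ 507 kN

Weak-axis I_min = (h_o·b_o³ − h_i·b_i³)/12 with b_o = 81.9, b_i = 65.80 mm (shorter outer/inner sides).
I_min = (95.3×81.9³ − 79.20×65.80³)/12 = 2.483×10^6 mm⁴
I = 2.483×10^6 mm⁴ = 2.483×10^-6 m⁴
Effective length L_e = K·L = 0.5 × 4.59 = 2.295 m
P_cr = π²EI / L_e² = π² × 109×10⁹ × 2.483×10^-6 / 2.295² = 5.071×10^5 N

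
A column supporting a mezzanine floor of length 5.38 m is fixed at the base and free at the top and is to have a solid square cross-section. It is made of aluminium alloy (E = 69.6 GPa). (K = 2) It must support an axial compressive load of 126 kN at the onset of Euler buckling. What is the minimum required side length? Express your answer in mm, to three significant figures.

a ≈ 126 mm

L_e = K·L = 2 × 5.38 = 10.76 m
Required I = P_cr·L_e²/(π²E) = 1.260×10^5 × 10.76² / (π² × 6.96×10^10) = 2.124×10^-5 m⁴
I_req = 2.124×10^7 mm⁴
Solid square: I = a⁴/12  ⇒  a = (12I)^(1/4) = (12×2.124×10^7)^(1/4) = 126 mm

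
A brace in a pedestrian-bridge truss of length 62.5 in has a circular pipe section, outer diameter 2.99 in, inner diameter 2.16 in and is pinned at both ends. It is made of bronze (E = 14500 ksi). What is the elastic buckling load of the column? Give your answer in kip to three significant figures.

d_o = 2.99 in, d_i = 2.16 in
I = π(d_o⁴ − d_i⁴)/64 = π(2.99⁴ − 2.160⁴)/64 = 2.855 in⁴
Effective length L_e = K·L = 1 × 62.5 = 62.50 in
P_cr = π²EI / L_e² = π² × 14500×10³ × 2.855 / 62.50² = 1.046×10^5 lb

P_cr ≈ 105 kip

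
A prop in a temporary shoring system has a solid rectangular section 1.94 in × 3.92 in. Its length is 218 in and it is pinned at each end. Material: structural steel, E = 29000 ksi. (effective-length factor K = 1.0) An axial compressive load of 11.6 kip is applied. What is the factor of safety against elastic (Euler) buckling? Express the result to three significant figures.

n ≈ 1.24

Buckling occurs about the weak axis: I_min = h·b³/12 with b = 1.94 in (the shorter side).
I_min = 3.92×1.94³/12 = 2.385 in⁴
Effective length L_e = K·L = 1 × 218 = 218.0 in
P_cr = π²EI / L_e² = π² × 29000×10³ × 2.385 / 218.0² = 1.436×10^4 lb
Factor of safety n = P_cr / P = 14.365 / 11.6 = 1.24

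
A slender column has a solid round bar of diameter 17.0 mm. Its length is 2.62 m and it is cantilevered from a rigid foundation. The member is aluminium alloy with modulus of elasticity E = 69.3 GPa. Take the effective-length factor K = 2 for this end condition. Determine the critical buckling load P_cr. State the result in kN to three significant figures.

P_cr ≈ 0.102 kN

I = πd⁴/64 = π×17.0⁴/64 = 4.100×10^3 mm⁴
I = 4.100×10^3 mm⁴ = 4.100×10^-9 m⁴
Effective length L_e = K·L = 2 × 2.62 = 5.240 m
P_cr = π²EI / L_e² = π² × 69.3×10⁹ × 4.100×10^-9 / 5.240² = 102.1 N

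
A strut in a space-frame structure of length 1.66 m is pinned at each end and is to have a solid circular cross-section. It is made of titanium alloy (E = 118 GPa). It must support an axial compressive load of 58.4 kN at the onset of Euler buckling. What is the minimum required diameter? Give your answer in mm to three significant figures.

d ≈ 41.0 mm

L_e = K·L = 1 × 1.66 = 1.660 m
Required I = P_cr·L_e²/(π²E) = 5.840×10^4 × 1.660² / (π² × 1.18×10^11) = 1.382×10^-7 m⁴
I_req = 1.382×10^5 mm⁴
Solid circle: I = πd⁴/64  ⇒  d = (64I/π)^(1/4) = (64×1.382×10^5/π)^(1/4) = 41.0 mm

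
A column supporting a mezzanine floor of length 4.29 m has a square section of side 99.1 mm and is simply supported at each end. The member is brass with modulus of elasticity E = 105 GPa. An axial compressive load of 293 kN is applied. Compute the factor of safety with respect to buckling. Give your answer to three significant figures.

n ≈ 1.54

I = a⁴/12 = 99.1⁴/12 = 8.037×10^6 mm⁴
I = 8.037×10^6 mm⁴ = 8.037×10^-6 m⁴
Effective length L_e = K·L = 1 × 4.29 = 4.290 m
P_cr = π²EI / L_e² = π² × 105×10⁹ × 8.037×10^-6 / 4.290² = 4.526×10^5 N
Factor of safety n = P_cr / P = 452.57 / 293 = 1.54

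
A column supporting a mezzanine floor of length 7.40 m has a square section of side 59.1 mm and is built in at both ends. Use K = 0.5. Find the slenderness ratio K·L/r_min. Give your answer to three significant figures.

λ ≈ 217

For a square r = a/√12 = 59.1/√12 = 17.06 mm
L_e = K·L = 0.5 × 7.40 m = 3.700 m = 3700.0 mm
λ = L_e / r_min = 3700.0 / 17.06 = 217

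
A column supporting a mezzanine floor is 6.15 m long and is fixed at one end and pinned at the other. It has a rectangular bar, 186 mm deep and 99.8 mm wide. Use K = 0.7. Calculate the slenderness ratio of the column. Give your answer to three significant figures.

For a rectangle r_min = b/√12 = 99.8/√12 = 28.81 mm
L_e = K·L = 0.7 × 6.15 m = 4.305 m = 4305.0 mm
λ = L_e / r_min = 4305.0 / 28.81 = 149

λ ≈ 149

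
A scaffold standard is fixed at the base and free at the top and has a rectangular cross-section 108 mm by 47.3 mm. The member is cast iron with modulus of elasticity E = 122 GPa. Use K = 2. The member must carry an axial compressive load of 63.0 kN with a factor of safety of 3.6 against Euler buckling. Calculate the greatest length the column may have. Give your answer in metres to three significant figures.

Buckling occurs about the weak axis: I_min = h·b³/12 with b = 47.3 mm (the shorter side).
I_min = 108×47.3³/12 = 9.524×10^5 mm⁴
I = 9.524×10^-7 m⁴
Required critical load P_cr = n·P = 3.6 × 63.0 = 226.8 kN = 2.268×10^5 N
From P_cr = π²EI/(K·L)²:  L = (1/K)·√(π²EI/P_cr) = (1/2)·√(π²×1.22×10^11×9.524×10^-7/2.268×10^5)
L = 1.12 m

L_max ≈ 1.12 m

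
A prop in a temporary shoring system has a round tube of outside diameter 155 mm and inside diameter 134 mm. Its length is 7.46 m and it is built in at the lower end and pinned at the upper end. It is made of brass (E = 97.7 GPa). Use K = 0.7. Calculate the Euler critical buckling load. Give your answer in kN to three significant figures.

d_o = 155 mm, d_i = 134 mm
I = π(d_o⁴ − d_i⁴)/64 = π(155⁴ − 134.0⁴)/64 = 1.251×10^7 mm⁴
I = 1.251×10^7 mm⁴ = 1.251×10^-5 m⁴
Effective length L_e = K·L = 0.7 × 7.46 = 5.222 m
P_cr = π²EI / L_e² = π² × 97.7×10⁹ × 1.251×10^-5 / 5.222² = 4.422×10^5 N

P_cr ≈ 442 kN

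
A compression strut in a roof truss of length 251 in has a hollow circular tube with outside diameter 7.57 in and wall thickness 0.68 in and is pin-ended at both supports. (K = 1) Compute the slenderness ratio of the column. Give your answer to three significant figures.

Inner diameter d_i = 7.57 − 2×0.68 = 6.210 in
I = π(d_o⁴ − d_i⁴)/64 = π(7.57⁴ − 6.210⁴)/64 = 88.19 in⁴
A = 14.72 in²;  r_min = √(I/A) = √(88.19/14.72) = 2.448 in
L_e = K·L = 1 × 251 = 251.0 in
λ = L_e / r_min = 251.00 / 2.448 = 103

λ ≈ 103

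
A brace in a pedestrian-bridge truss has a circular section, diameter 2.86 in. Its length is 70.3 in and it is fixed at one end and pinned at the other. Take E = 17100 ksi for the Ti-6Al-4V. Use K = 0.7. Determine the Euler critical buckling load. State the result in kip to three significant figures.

I = πd⁴/64 = π×2.86⁴/64 = 3.284 in⁴
Effective length L_e = K·L = 0.7 × 70.3 = 49.21 in
P_cr = π²EI / L_e² = π² × 17100×10³ × 3.284 / 49.21² = 2.289×10^5 lb

P_cr ≈ 229 kip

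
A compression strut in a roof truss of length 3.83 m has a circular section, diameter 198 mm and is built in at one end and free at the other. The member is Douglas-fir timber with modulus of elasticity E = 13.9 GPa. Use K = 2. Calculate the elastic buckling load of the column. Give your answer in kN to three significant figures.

I = πd⁴/64 = π×198⁴/64 = 7.545×10^7 mm⁴
I = 7.545×10^7 mm⁴ = 7.545×10^-5 m⁴
Effective length L_e = K·L = 2 × 3.83 = 7.660 m
P_cr = π²EI / L_e² = π² × 13.9×10⁹ × 7.545×10^-5 / 7.660² = 1.764×10^5 N

P_cr ≈ 176 kN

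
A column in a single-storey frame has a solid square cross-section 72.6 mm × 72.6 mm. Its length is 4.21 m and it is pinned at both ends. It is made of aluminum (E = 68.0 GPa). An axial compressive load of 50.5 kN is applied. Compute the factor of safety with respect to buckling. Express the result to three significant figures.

n ≈ 1.74

I = a⁴/12 = 72.6⁴/12 = 2.315×10^6 mm⁴
I = 2.315×10^6 mm⁴ = 2.315×10^-6 m⁴
Effective length L_e = K·L = 1 × 4.21 = 4.210 m
P_cr = π²EI / L_e² = π² × 68.0×10⁹ × 2.315×10^-6 / 4.210² = 8.766×10^4 N
Factor of safety n = P_cr / P = 87.662 / 50.5 = 1.74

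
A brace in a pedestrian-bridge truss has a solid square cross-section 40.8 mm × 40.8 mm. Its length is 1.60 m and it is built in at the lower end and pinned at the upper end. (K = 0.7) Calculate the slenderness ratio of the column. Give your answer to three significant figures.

λ ≈ 95.1

I = a⁴/12 = 40.8⁴/12 = 2.309×10^5 mm⁴
A = 1.665×10^3 mm²;  r_min = √(I/A) = √(2.309×10^5/1.665×10^3) = 11.78 mm
L_e = K·L = 0.7 × 1.60 m = 1.120 m = 1120.0 mm
λ = L_e / r_min = 1120.0 / 11.78 = 95.1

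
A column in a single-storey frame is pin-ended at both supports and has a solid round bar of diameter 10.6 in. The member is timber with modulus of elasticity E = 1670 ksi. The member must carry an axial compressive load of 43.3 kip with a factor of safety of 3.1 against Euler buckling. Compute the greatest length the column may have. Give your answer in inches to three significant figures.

I = πd⁴/64 = π×10.6⁴/64 = 619.7 in⁴
Required critical load P_cr = n·P = 3.1 × 43.3 = 134.2 kip = 1.342×10^5 lb
From P_cr = π²EI/(K·L)²:  L = (1/K)·√(π²EI/P_cr) = (1/1)·√(π²×1.67×10^6×619.7/1.342×10^5)
L = 276 in

L_max ≈ 276 in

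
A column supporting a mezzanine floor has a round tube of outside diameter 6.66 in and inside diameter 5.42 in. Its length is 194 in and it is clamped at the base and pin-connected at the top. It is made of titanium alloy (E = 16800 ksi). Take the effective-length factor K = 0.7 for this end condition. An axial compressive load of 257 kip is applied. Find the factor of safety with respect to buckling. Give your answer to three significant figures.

n ≈ 1.90

d_o = 6.66 in, d_i = 5.42 in
I = π(d_o⁴ − d_i⁴)/64 = π(6.66⁴ − 5.420⁴)/64 = 54.21 in⁴
Effective length L_e = K·L = 0.7 × 194 = 135.8 in
P_cr = π²EI / L_e² = π² × 16800×10³ × 54.21 / 135.8² = 4.874×10^5 lb
Factor of safety n = P_cr / P = 487.44 / 257 = 1.90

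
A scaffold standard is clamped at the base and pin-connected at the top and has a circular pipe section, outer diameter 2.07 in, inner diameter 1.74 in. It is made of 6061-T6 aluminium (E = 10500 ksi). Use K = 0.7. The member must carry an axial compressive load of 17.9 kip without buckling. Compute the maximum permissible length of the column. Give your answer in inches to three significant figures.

d_o = 2.07 in, d_i = 1.74 in
I = π(d_o⁴ − d_i⁴)/64 = π(2.07⁴ − 1.740⁴)/64 = 0.4513 in⁴
At the buckling limit P_cr = P = 1.790×10^4 lb
From P_cr = π²EI/(K·L)²:  L = (1/K)·√(π²EI/P_cr) = (1/0.7)·√(π²×1.05×10^7×0.4513/1.790×10^4)
L = 73.0 in

L_max ≈ 73.0 in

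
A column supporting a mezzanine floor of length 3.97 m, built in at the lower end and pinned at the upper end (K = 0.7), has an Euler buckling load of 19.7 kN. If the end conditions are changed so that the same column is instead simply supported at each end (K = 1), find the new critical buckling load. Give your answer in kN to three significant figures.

P_cr ∝ 1/K², so P_cr,new = P_cr,old × (K_old/K_new)² = 19.7 × (0.7/1)²
= 19.7 × 0.4900 = 9.65 kN

P_cr ≈ 9.65 kN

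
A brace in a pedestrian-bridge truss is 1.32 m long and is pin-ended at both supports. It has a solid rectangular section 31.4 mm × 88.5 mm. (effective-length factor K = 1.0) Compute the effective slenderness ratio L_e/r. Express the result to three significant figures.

Buckling occurs about the weak axis: I_min = h·b³/12 with b = 31.4 mm (the shorter side).
I_min = 88.5×31.4³/12 = 2.283×10^5 mm⁴
A = 2.779×10^3 mm²;  r_min = √(I/A) = √(2.283×10^5/2.779×10^3) = 9.064 mm
L_e = K·L = 1 × 1.32 m = 1.320 m = 1320.0 mm
λ = L_e / r_min = 1320.0 / 9.064 = 146

λ ≈ 146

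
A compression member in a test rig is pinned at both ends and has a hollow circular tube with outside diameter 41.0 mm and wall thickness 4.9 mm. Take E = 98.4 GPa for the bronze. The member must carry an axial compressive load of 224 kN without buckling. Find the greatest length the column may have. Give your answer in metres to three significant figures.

L_max ≈ 0.632 m

Inner diameter d_i = 41.0 − 2×4.9 = 31.20 mm
I = π(d_o⁴ − d_i⁴)/64 = π(41.0⁴ − 31.20⁴)/64 = 9.219×10^4 mm⁴
I = 9.219×10^-8 m⁴
At the buckling limit P_cr = P = 2.240×10^5 N
From P_cr = π²EI/(K·L)²:  L = (1/K)·√(π²EI/P_cr) = (1/1)·√(π²×9.84×10^10×9.219×10^-8/2.240×10^5)
L = 0.632 m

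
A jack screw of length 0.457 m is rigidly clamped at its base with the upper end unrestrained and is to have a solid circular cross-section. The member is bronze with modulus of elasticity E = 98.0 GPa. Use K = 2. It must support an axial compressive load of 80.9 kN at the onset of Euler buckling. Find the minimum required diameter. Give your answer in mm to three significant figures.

L_e = K·L = 2 × 0.457 = 0.9140 m
Required I = P_cr·L_e²/(π²E) = 8.090×10^4 × 0.9140² / (π² × 9.80×10^10) = 6.987×10^-8 m⁴
I_req = 6.987×10^4 mm⁴
Solid circle: I = πd⁴/64  ⇒  d = (64I/π)^(1/4) = (64×6.987×10^4/π)^(1/4) = 34.5 mm

d ≈ 34.5 mm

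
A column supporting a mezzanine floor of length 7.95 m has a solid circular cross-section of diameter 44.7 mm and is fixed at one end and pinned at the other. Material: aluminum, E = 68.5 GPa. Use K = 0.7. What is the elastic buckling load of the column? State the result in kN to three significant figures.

P_cr ≈ 4.28 kN

I = πd⁴/64 = π×44.7⁴/64 = 1.960×10^5 mm⁴
I = 1.960×10^5 mm⁴ = 1.960×10^-7 m⁴
Effective length L_e = K·L = 0.7 × 7.95 = 5.565 m
P_cr = π²EI / L_e² = π² × 68.5×10⁹ × 1.960×10^-7 / 5.565² = 4.278×10^3 N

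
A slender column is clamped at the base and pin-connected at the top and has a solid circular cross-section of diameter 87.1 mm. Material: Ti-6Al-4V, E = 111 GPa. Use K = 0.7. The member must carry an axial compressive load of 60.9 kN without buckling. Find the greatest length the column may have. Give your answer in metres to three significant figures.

I = πd⁴/64 = π×87.1⁴/64 = 2.825×10^6 mm⁴
I = 2.825×10^-6 m⁴
At the buckling limit P_cr = P = 6.090×10^4 N
From P_cr = π²EI/(K·L)²:  L = (1/K)·√(π²EI/P_cr) = (1/0.7)·√(π²×1.11×10^11×2.825×10^-6/6.090×10^4)
L = 10.2 m

L_max ≈ 10.2 m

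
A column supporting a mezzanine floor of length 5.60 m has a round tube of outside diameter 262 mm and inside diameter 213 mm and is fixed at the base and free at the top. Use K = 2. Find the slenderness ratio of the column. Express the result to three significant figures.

λ ≈ 133

d_o = 262 mm, d_i = 213 mm
I = π(d_o⁴ − d_i⁴)/64 = π(262⁴ − 213.0⁴)/64 = 1.303×10^8 mm⁴
A = 1.828×10^4 mm²;  r_min = √(I/A) = √(1.303×10^8/1.828×10^4) = 84.41 mm
L_e = K·L = 2 × 5.60 m = 11.20 m = 11200 mm
λ = L_e / r_min = 11200 / 84.41 = 133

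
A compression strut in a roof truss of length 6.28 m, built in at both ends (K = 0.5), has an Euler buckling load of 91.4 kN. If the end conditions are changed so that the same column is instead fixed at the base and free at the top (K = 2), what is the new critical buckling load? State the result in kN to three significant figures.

P_cr ≈ 5.71 kN

P_cr ∝ 1/K², so P_cr,new = P_cr,old × (K_old/K_new)² = 91.4 × (0.5/2)²
= 91.4 × 0.06250 = 5.71 kN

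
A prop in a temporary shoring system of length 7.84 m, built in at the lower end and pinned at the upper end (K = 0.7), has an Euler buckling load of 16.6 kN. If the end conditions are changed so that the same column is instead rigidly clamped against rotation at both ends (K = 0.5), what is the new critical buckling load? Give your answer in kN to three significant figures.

P_cr ∝ 1/K², so P_cr,new = P_cr,old × (K_old/K_new)² = 16.6 × (0.7/0.5)²
= 16.6 × 1.960 = 32.5 kN

P_cr ≈ 32.5 kN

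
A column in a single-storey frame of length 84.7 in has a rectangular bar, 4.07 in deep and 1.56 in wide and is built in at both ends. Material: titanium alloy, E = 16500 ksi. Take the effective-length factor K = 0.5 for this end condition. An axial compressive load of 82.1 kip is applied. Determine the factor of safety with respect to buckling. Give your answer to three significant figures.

Buckling occurs about the weak axis: I_min = h·b³/12 with b = 1.56 in (the shorter side).
I_min = 4.07×1.56³/12 = 1.288 in⁴
Effective length L_e = K·L = 0.5 × 84.7 = 42.35 in
P_cr = π²EI / L_e² = π² × 16500×10³ × 1.288 / 42.35² = 1.169×10^5 lb
Factor of safety n = P_cr / P = 116.91 / 82.1 = 1.42

n ≈ 1.42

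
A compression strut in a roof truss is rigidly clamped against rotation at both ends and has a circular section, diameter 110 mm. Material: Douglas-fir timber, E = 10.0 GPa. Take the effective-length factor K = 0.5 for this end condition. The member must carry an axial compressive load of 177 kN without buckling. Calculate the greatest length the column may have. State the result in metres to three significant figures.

I = πd⁴/64 = π×110⁴/64 = 7.187×10^6 mm⁴
I = 7.187×10^-6 m⁴
At the buckling limit P_cr = P = 1.770×10^5 N
From P_cr = π²EI/(K·L)²:  L = (1/K)·√(π²EI/P_cr) = (1/0.5)·√(π²×1.00×10^10×7.187×10^-6/1.770×10^5)
L = 4.00 m

L_max ≈ 4.00 m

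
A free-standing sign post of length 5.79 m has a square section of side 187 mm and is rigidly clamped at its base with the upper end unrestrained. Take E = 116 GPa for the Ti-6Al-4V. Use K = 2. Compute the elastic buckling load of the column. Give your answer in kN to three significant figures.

I = a⁴/12 = 187⁴/12 = 1.019×10^8 mm⁴
I = 1.019×10^8 mm⁴ = 1.019×10^-4 m⁴
Effective length L_e = K·L = 2 × 5.79 = 11.58 m
P_cr = π²EI / L_e² = π² × 116×10⁹ × 1.019×10^-4 / 11.58² = 8.700×10^5 N

P_cr ≈ 870 kN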